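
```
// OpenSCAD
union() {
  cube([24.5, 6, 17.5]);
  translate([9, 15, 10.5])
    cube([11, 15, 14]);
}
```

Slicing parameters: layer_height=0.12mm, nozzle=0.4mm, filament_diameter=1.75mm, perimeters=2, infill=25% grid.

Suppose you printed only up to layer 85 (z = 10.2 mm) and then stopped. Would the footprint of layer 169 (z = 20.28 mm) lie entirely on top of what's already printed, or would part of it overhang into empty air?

Compare the two slices. At z = 10.2: the cube (footprint 24.5×6) is included at this height (area 147.00 mm²); the cube at (9, 15) is absent (z outside [10.5, 24.5]); Taking the union: only the 24.5×6 cube is present, so the union is just that shape — area = 147.00 mm². At z = 20.28: the cube is absent (z outside [0, 17.5]); the 11×15 cube at (9, 15) contributes its full rectangle (area 165.00 mm²); Combining (union): only the 11×15 cube at (9, 15) is present, so the union is just that shape — area = 165.00 mm². Checking containment: at z = 20.28 the cross-section extends beyond the z = 10.2 cross-section by about 165.00 mm².

part overhangs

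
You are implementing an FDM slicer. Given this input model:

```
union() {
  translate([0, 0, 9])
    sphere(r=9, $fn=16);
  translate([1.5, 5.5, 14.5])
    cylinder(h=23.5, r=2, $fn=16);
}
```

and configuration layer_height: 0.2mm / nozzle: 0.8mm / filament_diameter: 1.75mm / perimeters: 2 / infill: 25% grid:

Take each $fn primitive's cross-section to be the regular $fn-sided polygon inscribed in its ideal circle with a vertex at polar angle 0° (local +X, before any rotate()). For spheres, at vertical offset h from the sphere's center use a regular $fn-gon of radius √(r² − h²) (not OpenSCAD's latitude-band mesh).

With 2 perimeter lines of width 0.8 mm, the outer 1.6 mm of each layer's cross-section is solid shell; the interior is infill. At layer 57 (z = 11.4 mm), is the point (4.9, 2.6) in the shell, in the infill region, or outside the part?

At z = 11.4 mm: the r=9 sphere contributes a regular 16-gon of circumradius √(9²−2.4²) = 8.674; the cylinder at (1.5, 5.5) is absent (z outside [14.5, 38]); Combining (union): only the r=9 sphere is present, so the union is just that shape — 1 connected region. Overall, the cross-section is a single solid region. The nearest boundary edge runs (8.01, 3.32)→(6.13, 6.13); distance from the point to it = 2.99 mm. The point is inside the cross-section and 2.99 mm from the nearest boundary — more than the 1.6 mm shell width (2 × 0.8), so it's in the infill interior.

infill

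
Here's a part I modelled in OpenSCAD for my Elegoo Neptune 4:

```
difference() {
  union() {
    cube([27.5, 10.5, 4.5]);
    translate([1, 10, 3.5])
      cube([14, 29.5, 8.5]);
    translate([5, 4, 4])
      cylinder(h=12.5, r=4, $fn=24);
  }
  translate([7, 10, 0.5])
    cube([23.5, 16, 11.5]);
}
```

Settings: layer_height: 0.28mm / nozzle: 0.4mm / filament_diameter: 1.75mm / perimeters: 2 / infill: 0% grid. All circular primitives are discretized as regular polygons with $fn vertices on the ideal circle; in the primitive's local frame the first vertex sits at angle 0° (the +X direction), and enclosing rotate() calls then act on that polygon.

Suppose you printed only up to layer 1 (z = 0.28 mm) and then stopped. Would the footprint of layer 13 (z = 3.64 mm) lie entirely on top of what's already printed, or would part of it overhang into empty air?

part overhangs

Compare the two slices. At z = 0.28: the 27.5×10.5 cube contributes its full rectangle (area 288.75 mm²); the cube at (1, 10) does not reach this height (z outside [3.5, 12]); the cylinder at (5, 4) does not reach this height (z outside [4, 16.5]); Combining (union): only the 27.5×10.5 cube is present, so the union is just that shape — area = 288.75 mm²; the cube at (7, 10) is not intersected at this z (z outside [0.5, 12]); Subtracting the remaining from the first: none of the subtracted shapes is present at this height, so the result so far is unchanged — area = 288.75 mm². At z = 3.64: the 27.5×10.5 cube contributes its full rectangle (area 288.75 mm²); the 14×29.5 cube at (1, 10) contributes its full rectangle (area 413.00 mm²); the cylinder at (5, 4) is not intersected at this z (z outside [4, 16.5]); Merging all regions: the regions partially overlap — summed areas 701.75 mm² minus the doubly-counted overlap 7.00 mm² gives 694.75 mm² — area = 694.75 mm²; the 23.5×16 cube at (7, 10) contributes its full rectangle (area 376.00 mm²); Taking the first minus the rest: starting from that combined region (694.75 mm²), the 23.5×16 cube at (7, 10) partially overlaps it — only the 134.25 mm² overlap (of its 376.00 mm²) is removed, clipping the outline — area = 560.50 mm². Checking containment: at z = 3.64 the cross-section extends beyond the z = 0.28 cross-section by about 282.00 mm².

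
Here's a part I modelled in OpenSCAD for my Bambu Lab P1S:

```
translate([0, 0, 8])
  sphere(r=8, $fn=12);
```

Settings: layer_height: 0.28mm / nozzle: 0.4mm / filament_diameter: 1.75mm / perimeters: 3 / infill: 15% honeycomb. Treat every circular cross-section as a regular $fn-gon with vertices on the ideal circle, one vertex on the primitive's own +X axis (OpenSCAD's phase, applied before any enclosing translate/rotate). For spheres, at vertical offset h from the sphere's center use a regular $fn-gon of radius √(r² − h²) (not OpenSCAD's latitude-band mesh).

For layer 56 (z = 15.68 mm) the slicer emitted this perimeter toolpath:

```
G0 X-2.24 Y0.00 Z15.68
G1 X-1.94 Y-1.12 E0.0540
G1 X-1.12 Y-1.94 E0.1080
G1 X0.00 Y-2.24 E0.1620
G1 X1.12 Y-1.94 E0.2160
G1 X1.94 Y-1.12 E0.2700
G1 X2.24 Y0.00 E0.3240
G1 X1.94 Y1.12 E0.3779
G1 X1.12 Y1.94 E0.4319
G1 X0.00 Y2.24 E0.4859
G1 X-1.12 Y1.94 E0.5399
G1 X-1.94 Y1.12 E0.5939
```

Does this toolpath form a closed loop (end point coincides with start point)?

Start point (G0): (-2.24, 0.00). End point (last G1): the path does not return to the start — open.

no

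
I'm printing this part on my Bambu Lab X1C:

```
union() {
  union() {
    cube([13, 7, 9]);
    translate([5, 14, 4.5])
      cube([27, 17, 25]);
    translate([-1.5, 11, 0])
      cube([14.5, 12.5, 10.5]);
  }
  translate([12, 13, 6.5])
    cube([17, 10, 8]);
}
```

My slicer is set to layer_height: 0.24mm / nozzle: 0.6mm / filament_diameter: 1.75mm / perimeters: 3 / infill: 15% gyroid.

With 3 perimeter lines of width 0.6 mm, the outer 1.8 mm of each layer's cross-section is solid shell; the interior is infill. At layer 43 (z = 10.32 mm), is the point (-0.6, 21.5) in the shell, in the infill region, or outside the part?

At z = 10.32 mm: the cube is absent (z outside [0, 9]); the 27×17 cube at (5, 14) contributes its full rectangle; the 14.5×12.5 cube at (-1.5, 11) contributes its full rectangle; Merging all regions: the regions partially overlap (shared area 76.00 mm²), so overlapping operands fuse into one piece — 1 connected region; the cube at (12, 13) is present — its section is the full 17×10 rectangle; Combining (union): the regions partially overlap (shared area 154.00 mm²), so overlapping operands fuse into one piece — 1 connected region. Overall, the cross-section is a single solid region. The nearest boundary edge runs (-1.50, 11.00)→(-1.50, 23.50); distance from the point to it = 0.90 mm. The point is inside the cross-section, 0.90 mm from the nearest boundary — within the 1.8 mm shell band (3 × 0.6).

shell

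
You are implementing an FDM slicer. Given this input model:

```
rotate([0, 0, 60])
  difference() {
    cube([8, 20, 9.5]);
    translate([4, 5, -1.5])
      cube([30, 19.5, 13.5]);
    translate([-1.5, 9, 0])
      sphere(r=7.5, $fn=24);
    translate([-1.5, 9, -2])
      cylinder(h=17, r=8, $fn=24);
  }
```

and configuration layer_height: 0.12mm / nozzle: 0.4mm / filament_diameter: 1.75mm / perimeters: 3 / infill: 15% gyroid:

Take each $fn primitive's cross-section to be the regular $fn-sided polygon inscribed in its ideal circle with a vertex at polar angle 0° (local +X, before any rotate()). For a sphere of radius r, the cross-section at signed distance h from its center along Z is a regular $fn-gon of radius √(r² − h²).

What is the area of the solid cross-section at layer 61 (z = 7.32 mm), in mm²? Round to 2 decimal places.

42.48 mm²

At z = 7.32 mm: the cube (footprint 8×20) is included at this height (area 160.00 mm²); the cube at (4, 5) (footprint 30×19.5) is included at this height (area 585.00 mm²); the r=7.5 sphere at (-1.5, 9) slices to a regular 24-gon of circumradius 1.633 (√(r²−h²) with h=7.32 from center) (area = (24/2)·1.633²·sin(360°/24) = 8.29 mm²); the r=8 cylinder at (-1.5, 9) gives a regular 24-gon of circumradius 8 (constant along its height) (area = (24/2)·8.000²·sin(360°/24) = 198.77 mm²); After the difference (first − rest): starting from the 8×20 cube (160.00 mm²), the 30×19.5 cube at (4, 5) partially overlaps it — only the 60.00 mm² overlap (of its 585.00 mm²) is removed, clipping the outline; the r=7.5 sphere at (-1.5, 9) partially overlaps it — only the 0.10 mm² overlap (of its 8.29 mm²) is removed, clipping the outline; the r=8 cylinder at (-1.5, 9) partially overlaps it — only the 57.41 mm² overlap (of its 198.77 mm²) is removed, clipping the outline — area = 42.48 mm²; (rotated 60° about Z; rotation is an isometry so areas/perimeters/island counts are preserved). Overall, the cross-section has 2 separate islands. Net area = 42.48 mm².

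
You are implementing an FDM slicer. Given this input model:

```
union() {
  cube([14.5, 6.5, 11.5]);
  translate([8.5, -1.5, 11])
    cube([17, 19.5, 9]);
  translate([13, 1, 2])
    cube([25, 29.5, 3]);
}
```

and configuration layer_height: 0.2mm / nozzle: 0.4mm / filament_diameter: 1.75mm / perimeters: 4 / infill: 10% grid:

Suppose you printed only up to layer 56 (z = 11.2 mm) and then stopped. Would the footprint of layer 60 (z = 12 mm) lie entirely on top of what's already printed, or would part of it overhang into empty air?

Compare the two slices. At z = 11.2: the 14.5×6.5 cube contributes its full rectangle (area 94.25 mm²); the cube at (8.5, -1.5) is present — its section is the full 17×19.5 rectangle (area 331.50 mm²); the cube at (13, 1) is not intersected at this z (z outside [2, 5]); Combining (union): the regions partially overlap — summed areas 425.75 mm² minus the doubly-counted overlap 39.00 mm² gives 386.75 mm² — area = 386.75 mm². At z = 12: the cube does not reach this height (z outside [0, 11.5]); the 17×19.5 cube at (8.5, -1.5) contributes its full rectangle (area 331.50 mm²); the cube at (13, 1) is absent (z outside [2, 5]); Taking the union: only the 17×19.5 cube at (8.5, -1.5) is present, so the union is just that shape — area = 331.50 mm². Checking containment: the cross-section at z = 12 is a subset of the cross-section at z = 11.2.

entirely on top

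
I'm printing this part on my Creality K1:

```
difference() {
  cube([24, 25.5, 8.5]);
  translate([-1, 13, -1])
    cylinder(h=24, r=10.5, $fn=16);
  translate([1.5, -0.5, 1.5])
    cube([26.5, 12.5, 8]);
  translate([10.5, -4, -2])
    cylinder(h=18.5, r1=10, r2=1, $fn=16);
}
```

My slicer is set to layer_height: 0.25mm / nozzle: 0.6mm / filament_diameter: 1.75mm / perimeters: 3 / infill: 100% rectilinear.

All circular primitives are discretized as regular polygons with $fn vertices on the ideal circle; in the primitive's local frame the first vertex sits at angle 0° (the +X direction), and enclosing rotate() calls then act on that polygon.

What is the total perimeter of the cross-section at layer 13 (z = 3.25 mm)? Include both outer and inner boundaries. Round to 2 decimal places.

79.51 mm

At z = 3.25 mm: the cube is present — its section is the full 24×25.5 rectangle (perimeter 99.00 mm); the r=10.5 cylinder at (-1, 13) gives a regular 16-gon of circumradius 10.5 (constant along its height) (perimeter = 2·16·10.500·sin(180°/16) = 65.55 mm); the cube at (1.5, -0.5) is present — its section is the full 26.5×12.5 rectangle (perimeter 78.00 mm); the cone at (10.5, -4) (r1=10→r2=1) has section circumradius 7.446 here — a regular 16-gon (perimeter = 2·16·7.446·sin(180°/16) = 46.48 mm); After the difference (first − rest): starting from the 24×25.5 cube, the r=10.5 cylinder at (-1, 13) partially overlaps it — only the 147.96 mm² overlap (of its 337.53 mm²) is removed, clipping the outline; the 26.5×12.5 cube at (1.5, -0.5) partially overlaps it — only the 219.15 mm² overlap (of its 331.25 mm²) is removed, clipping the outline; the cone at (10.5, -4) misses the remaining region (no effect) — boundary = 79.51 mm. Overall, the cross-section has 2 separate islands. Total boundary length (outer) = 79.51 mm.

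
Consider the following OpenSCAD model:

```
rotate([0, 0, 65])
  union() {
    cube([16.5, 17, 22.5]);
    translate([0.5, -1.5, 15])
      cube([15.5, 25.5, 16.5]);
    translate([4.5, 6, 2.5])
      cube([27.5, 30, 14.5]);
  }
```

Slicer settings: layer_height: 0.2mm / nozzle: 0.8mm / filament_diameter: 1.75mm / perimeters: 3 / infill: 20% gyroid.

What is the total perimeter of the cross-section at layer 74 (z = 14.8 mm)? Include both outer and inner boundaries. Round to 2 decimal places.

At z = 14.8 mm: the 16.5×17 cube contributes its full rectangle (perimeter 67.00 mm); the cube at (0.5, -1.5) is absent (z outside [15, 31.5]); the cube at (4.5, 6) is present — its section is the full 27.5×30 rectangle (perimeter 115.00 mm); Combining (union): the regions partially overlap (shared area 132.00 mm²), so the edge portions inside another operand are dropped and the merged outline is re-measured after clipping — boundary = 136.00 mm; (whole slice rotated 65° about Z — lengths, areas and connectivity unchanged). Overall, the cross-section is a single solid region. Total boundary length (outer) = 136.00 mm.

136.00 mm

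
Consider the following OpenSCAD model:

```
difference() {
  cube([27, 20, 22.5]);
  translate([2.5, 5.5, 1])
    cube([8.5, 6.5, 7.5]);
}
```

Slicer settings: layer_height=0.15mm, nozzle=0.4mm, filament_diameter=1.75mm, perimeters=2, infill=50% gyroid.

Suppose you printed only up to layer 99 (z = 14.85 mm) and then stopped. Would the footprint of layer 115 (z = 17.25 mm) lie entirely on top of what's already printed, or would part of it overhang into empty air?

entirely on top

Compare the two slices. At z = 14.85: the cube is present — its section is the full 27×20 rectangle (area 540.00 mm²); the cube at (2.5, 5.5) does not reach this height (z outside [1, 8.5]); Subtracting the remaining from the first: none of the subtracted shapes is present at this height, so the 27×20 cube is unchanged — area = 540.00 mm². At z = 17.25: the cube (footprint 27×20) is included at this height (area 540.00 mm²); the cube at (2.5, 5.5) does not reach this height (z outside [1, 8.5]); Subtracting the remaining from the first: none of the subtracted shapes is present at this height, so the 27×20 cube is unchanged — area = 540.00 mm². Checking containment: the cross-section at z = 17.25 is a subset of the cross-section at z = 14.85.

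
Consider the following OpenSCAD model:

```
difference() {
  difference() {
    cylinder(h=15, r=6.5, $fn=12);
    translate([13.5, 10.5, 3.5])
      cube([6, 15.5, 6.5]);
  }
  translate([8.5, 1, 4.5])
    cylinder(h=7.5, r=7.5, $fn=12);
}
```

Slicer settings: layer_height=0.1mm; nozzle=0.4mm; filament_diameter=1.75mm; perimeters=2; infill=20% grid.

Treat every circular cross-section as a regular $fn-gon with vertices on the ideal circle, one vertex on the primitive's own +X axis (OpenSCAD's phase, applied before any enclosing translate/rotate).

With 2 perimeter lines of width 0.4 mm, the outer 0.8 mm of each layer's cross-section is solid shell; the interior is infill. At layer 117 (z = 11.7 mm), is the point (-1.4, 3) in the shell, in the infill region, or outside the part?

At z = 11.7 mm: the r=6.5 cylinder contributes a regular 12-gon of circumradius 6.5; the cube at (13.5, 10.5) does not reach this height (z outside [3.5, 10]); Subtracting the remaining from the first: none of the subtracted shapes is present at this height, so the r=6.5 cylinder is unchanged — 1 connected region; the r=7.5 cylinder at (8.5, 1) contributes a regular 12-gon of circumradius 7.5; Taking the first minus the rest: starting from that combined region, the r=7.5 cylinder at (8.5, 1) partially overlaps it — only the 37.89 mm² overlap (of its 168.75 mm²) is removed, clipping the outline — 1 connected region. Overall, the cross-section is a single solid region. The nearest boundary edge runs (2.00, 4.75)→(1.00, 1.00); distance from the point to it = 2.84 mm. The point is inside the cross-section and 2.84 mm from the nearest boundary — more than the 0.8 mm shell width (2 × 0.4), so it's in the infill interior.

infill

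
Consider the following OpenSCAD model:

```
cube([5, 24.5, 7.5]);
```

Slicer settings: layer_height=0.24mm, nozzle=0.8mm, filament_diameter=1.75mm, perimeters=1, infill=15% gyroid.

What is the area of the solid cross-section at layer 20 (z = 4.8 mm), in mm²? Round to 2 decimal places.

At z = 4.8 mm: the 5×24.5 cube contributes its full rectangle (area 122.50 mm²). Overall, the cross-section is a single solid region. Net area = 122.50 mm².

122.50 mm²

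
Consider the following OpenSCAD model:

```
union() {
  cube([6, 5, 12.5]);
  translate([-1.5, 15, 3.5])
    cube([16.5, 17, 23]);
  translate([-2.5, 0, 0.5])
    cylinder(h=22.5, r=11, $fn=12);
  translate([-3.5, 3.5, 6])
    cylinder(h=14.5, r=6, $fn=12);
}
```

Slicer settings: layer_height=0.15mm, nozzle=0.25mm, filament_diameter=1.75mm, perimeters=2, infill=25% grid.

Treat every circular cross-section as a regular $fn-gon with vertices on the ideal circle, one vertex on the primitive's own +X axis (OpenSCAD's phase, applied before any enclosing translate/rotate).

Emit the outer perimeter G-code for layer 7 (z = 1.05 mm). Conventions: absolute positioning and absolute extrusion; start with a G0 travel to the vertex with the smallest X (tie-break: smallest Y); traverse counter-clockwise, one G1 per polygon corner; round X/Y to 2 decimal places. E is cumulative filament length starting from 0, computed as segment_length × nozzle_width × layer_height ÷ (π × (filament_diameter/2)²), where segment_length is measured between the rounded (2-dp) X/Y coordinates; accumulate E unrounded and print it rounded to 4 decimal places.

G0 X-13.50 Y0.00 Z1.05
G1 X-12.03 Y-5.50 E0.0888
G1 X-8.00 Y-9.53 E0.1776
G1 X-2.50 Y-11.00 E0.2664
G1 X3.00 Y-9.53 E0.3551
G1 X7.03 Y-5.50 E0.4440
G1 X8.50 Y0.00 E0.5327
G1 X7.03 Y5.50 E0.6215
G1 X3.00 Y9.53 E0.7104
G1 X-2.50 Y11.00 E0.7991
G1 X-8.00 Y9.53 E0.8879
G1 X-12.03 Y5.50 E0.9767
G1 X-13.50 Y0.00 E1.0655

At z = 1.05 mm: the cube (footprint 6×5) is included at this height; the cube at (-1.5, 15) is not intersected at this z (z outside [3.5, 26.5]); the r=11 cylinder at (-2.5, 0) contributes a regular 12-gon of circumradius 11; the cylinder at (-3.5, 3.5) is not intersected at this z (z outside [6, 20.5]); Taking the union: the 6×5 cube lies entirely inside the r=11 cylinder at (-2.5, 0), so the union is just the r=11 cylinder at (-2.5, 0) — 1 connected region. The outline is a single polygon with 12 vertices. Extrusion per mm of travel: 0.25 × 0.15 / (π × 0.875²) = 0.015591. Accumulating E over each segment gives final E = 1.0655.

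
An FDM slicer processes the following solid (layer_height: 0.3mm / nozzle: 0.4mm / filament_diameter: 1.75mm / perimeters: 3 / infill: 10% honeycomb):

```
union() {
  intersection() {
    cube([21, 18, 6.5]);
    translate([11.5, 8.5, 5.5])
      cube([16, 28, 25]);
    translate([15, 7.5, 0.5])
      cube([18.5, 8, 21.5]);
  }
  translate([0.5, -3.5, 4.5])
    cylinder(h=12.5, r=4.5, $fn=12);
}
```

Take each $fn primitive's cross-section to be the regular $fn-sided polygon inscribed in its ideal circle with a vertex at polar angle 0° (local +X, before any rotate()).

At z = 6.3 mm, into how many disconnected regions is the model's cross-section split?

At z = 6.3 mm: the cube is present — its section is the full 21×18 rectangle; the cube at (11.5, 8.5) is present — its section is the full 16×28 rectangle; the cube at (15, 7.5) is present — its section is the full 18.5×8 rectangle; After intersecting: the 16×28 cube at (11.5, 8.5) partially overlaps the 21×18 cube; clipping to the common part keeps 90.25 mm²; the 18.5×8 cube at (15, 7.5) partially overlaps the running intersection; clipping to the common part keeps 42.00 mm² — 1 connected region; the cylinder at (0.5, -3.5): section is a regular 12-gon, circumradius r=4.5; Merging all regions: the 2 present regions are separate (no shared area or edge), so areas and boundary lengths simply add and each stays a separate island — 2 connected regions. The result has 2 disconnected regions.

2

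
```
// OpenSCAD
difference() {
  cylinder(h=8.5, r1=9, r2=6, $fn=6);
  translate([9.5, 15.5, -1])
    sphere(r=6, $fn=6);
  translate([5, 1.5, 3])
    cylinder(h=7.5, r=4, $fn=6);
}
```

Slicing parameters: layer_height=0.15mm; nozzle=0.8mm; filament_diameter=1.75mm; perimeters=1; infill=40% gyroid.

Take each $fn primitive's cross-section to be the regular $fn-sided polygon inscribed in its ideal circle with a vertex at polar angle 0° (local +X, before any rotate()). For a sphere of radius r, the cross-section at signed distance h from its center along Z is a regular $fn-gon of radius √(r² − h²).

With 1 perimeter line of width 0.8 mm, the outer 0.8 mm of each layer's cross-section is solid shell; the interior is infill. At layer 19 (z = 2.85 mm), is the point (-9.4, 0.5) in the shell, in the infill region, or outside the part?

At z = 2.85 mm: the cone contributes a regular 6-gon of circumradius 7.994 (interpolated between r1=9 and r2=6 at t=0.335); the sphere at (9.5, 15.5): section is a regular 6-gon, circumradius = √(r²−h²) = √(6²−3.85²) = 4.602; the cylinder at (5, 1.5) is not intersected at this z (z outside [3, 10.5]); Taking the first minus the rest: starting from the cone, the r=6 sphere at (9.5, 15.5) misses the remaining region (no effect) — 1 connected region. Overall, the cross-section is a single solid region. The nearest boundary edge runs (-4.00, -6.92)→(-7.99, 0.00); distance from the point to it = 1.49 mm. The point is not inside any of the regions above, so it lies outside the cross-section (1.49 mm from the nearest boundary).

outside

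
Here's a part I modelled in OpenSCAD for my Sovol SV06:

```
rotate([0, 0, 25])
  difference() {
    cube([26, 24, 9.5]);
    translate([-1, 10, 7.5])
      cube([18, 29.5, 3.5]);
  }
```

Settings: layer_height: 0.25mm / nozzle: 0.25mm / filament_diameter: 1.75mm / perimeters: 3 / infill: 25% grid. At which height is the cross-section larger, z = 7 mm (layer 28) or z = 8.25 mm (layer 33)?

Layer 28 (z = 7): the cube is present — its section is the full 26×24 rectangle (area 624.00 mm²); the cube at (-1, 10) is not intersected at this z (z outside [7.5, 11]); Taking the first minus the rest: none of the subtracted shapes is present at this height, so the 26×24 cube is unchanged — area = 624.00 mm²; (rotated 25° about Z; rotation is an isometry so areas/perimeters/island counts are preserved). So its area = 624.00 mm². Layer 33 (z = 8.25): the cube (footprint 26×24) is included at this height (area 624.00 mm²); the cube at (-1, 10) is present — its section is the full 18×29.5 rectangle (area 531.00 mm²); Taking the first minus the rest: starting from the 26×24 cube (624.00 mm²), the 18×29.5 cube at (-1, 10) partially overlaps it — only the 238.00 mm² overlap (of its 531.00 mm²) is removed, clipping the outline — area = 386.00 mm²; (whole slice rotated 25° about Z — lengths, areas and connectivity unchanged). So its area = 386.00 mm². Layer 28 is larger (624.00 vs 386.00 mm²).

layer 28 (z = 7 mm)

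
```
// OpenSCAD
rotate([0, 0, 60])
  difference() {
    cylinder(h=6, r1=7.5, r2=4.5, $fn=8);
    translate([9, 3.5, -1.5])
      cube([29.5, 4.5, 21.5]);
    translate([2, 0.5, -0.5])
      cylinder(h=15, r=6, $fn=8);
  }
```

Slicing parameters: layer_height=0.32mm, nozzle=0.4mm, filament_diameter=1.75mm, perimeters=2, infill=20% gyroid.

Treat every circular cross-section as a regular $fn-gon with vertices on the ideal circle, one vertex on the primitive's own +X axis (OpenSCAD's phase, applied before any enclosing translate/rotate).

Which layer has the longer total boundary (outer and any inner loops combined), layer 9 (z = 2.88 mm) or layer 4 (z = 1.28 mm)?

Layer 9 (z = 2.88): the cone: at t=0.480 of its height the radius interpolates to r₁+(r₂−r₁)t = 6.060, giving a regular 8-gon of that circumradius (perimeter = 2·8·6.060·sin(180°/8) = 37.10 mm); the cube at (9, 3.5) is present — its section is the full 29.5×4.5 rectangle (perimeter 68.00 mm); the cylinder at (2, 0.5): section is a regular 8-gon, circumradius r=6 (perimeter = 2·8·6.000·sin(180°/8) = 36.74 mm); After the difference (first − rest): starting from the cone, the 29.5×4.5 cube at (9, 3.5) misses the remaining region (no effect); the r=6 cylinder at (2, 0.5) partially overlaps it — only the 79.25 mm² overlap (of its 101.82 mm²) is removed, clipping the outline — boundary = 37.23 mm; (whole slice rotated 60° about Z — lengths, areas and connectivity unchanged). So its perimeter = 37.23 mm. Layer 4 (z = 1.28): the cone contributes a regular 8-gon of circumradius 6.860 (interpolated between r1=7.5 and r2=4.5 at t=0.213) (perimeter = 2·8·6.860·sin(180°/8) = 42.00 mm); the cube at (9, 3.5) is present — its section is the full 29.5×4.5 rectangle (perimeter 68.00 mm); the cylinder at (2, 0.5): section is a regular 8-gon, circumradius r=6 (perimeter = 2·8·6.000·sin(180°/8) = 36.74 mm); Subtracting the remaining from the first: starting from the cone, the 29.5×4.5 cube at (9, 3.5) misses the remaining region (no effect); the r=6 cylinder at (2, 0.5) partially overlaps it — only the 89.96 mm² overlap (of its 101.82 mm²) is removed, clipping the outline — boundary = 49.63 mm; (whole slice rotated 60° about Z — lengths, areas and connectivity unchanged). So its perimeter = 49.63 mm. Layer 4 is larger (49.63 vs 37.23 mm).

layer 4 (z = 1.28 mm)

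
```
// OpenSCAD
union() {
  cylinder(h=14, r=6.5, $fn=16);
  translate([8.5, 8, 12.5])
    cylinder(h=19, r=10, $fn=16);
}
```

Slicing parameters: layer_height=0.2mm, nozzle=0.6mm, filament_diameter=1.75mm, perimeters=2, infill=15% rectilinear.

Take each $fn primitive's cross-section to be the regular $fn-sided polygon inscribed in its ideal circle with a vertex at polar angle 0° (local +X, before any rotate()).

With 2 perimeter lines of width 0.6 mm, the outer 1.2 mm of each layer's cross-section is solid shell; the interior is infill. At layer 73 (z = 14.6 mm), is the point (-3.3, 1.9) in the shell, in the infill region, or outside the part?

At z = 14.6 mm: the cylinder is not intersected at this z (z outside [0, 14]); the r=10 cylinder at (8.5, 8) gives a regular 16-gon of circumradius 10 (constant along its height); Taking the union: only the r=10 cylinder at (8.5, 8) is present, so the union is just that shape — 1 connected region. Overall, the cross-section is a single solid region. The nearest boundary edge runs (-0.74, 4.17)→(1.43, 0.93); distance from the point to it = 3.39 mm. The point is not inside any of the regions above, so it lies outside the cross-section (3.39 mm from the nearest boundary).

outside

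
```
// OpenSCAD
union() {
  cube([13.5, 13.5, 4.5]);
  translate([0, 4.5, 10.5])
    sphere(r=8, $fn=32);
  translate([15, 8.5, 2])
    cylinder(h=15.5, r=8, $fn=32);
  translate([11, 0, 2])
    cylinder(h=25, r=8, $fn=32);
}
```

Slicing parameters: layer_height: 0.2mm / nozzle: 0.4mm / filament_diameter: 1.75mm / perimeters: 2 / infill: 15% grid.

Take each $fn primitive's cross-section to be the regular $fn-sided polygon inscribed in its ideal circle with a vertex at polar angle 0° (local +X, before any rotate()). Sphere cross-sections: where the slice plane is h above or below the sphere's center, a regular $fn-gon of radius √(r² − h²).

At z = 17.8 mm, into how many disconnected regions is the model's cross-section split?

2

At z = 17.8 mm: the cube is absent (z outside [0, 4.5]); the sphere at (0, 4.5): section is a regular 32-gon, circumradius = √(r²−h²) = √(8²−7.3²) = 3.273; the cylinder at (15, 8.5) is not intersected at this z (z outside [2, 17.5]); the r=8 cylinder at (11, 0) contributes a regular 32-gon of circumradius 8; Combining (union): the 2 present regions are separate (no shared area or edge), so areas and boundary lengths simply add and each stays a separate island — 2 connected regions. The result has 2 disconnected regions.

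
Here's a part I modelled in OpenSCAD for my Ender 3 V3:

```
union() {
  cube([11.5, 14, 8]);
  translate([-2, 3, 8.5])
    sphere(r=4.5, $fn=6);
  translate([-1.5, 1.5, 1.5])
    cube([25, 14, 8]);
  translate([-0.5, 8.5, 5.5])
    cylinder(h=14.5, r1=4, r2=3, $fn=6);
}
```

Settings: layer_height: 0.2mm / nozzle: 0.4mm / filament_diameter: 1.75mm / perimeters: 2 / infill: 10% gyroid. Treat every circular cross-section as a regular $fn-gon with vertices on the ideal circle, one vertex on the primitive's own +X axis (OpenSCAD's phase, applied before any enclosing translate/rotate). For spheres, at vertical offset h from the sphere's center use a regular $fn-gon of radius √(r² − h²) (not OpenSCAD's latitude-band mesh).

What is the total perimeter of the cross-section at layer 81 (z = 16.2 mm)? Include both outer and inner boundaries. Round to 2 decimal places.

19.57 mm

At z = 16.2 mm: the cube is absent (z outside [0, 8]); the sphere at (-2, 3) is not intersected at this z (|z−center|=7.700 > r=4.5); the cube at (-1.5, 1.5) is not intersected at this z (z outside [1.5, 9.5]); the cone at (-0.5, 8.5) contributes a regular 6-gon of circumradius 3.262 (interpolated between r1=4 and r2=3 at t=0.738) (perimeter = 2·6·3.262·sin(180°/6) = 19.57 mm); Taking the union: only the cone at (-0.5, 8.5) is present, so the union is just that shape — boundary = 19.57 mm. Overall, the cross-section is a single solid region. Total boundary length (outer) = 19.57 mm.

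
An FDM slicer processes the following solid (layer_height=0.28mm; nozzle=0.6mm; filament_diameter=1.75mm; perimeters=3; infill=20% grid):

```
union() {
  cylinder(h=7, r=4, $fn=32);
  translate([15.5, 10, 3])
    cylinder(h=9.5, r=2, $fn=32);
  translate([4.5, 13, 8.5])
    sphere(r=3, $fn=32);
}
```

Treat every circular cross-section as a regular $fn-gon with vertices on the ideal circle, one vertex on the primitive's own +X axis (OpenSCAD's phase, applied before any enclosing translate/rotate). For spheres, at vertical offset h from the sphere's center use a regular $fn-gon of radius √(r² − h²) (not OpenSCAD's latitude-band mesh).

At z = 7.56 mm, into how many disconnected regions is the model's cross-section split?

2

At z = 7.56 mm: the cylinder does not reach this height (z outside [0, 7]); the r=2 cylinder at (15.5, 10) contributes a regular 32-gon of circumradius 2; the sphere at (4.5, 13): section is a regular 32-gon, circumradius = √(r²−h²) = √(3²−0.94²) = 2.849; Merging all regions: the 2 present regions are separate (no shared area or edge), so areas and boundary lengths simply add and each stays a separate island — 2 connected regions. The result has 2 disconnected regions.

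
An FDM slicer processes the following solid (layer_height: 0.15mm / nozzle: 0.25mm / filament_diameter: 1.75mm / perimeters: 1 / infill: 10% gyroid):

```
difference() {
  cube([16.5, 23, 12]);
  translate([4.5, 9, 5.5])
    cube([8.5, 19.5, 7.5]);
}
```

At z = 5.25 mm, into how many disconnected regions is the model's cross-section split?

1

At z = 5.25 mm: the cube (footprint 16.5×23) is included at this height; the cube at (4.5, 9) is not intersected at this z (z outside [5.5, 13]); Subtracting the remaining from the first: none of the subtracted shapes is present at this height, so the 16.5×23 cube is unchanged — 1 connected region. The result has 1 disconnected region.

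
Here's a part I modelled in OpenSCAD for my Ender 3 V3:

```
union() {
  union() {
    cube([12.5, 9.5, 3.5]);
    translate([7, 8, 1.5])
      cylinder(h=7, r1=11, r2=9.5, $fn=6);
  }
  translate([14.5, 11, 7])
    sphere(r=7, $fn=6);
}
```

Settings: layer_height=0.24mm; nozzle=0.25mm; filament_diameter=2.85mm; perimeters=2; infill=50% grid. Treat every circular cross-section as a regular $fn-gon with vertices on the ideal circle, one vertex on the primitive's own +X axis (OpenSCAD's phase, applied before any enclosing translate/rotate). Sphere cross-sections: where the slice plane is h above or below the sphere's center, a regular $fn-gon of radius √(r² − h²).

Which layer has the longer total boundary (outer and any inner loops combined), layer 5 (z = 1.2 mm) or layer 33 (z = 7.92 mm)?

Layer 5 (z = 1.2): the cube (footprint 12.5×9.5) is included at this height (perimeter 44.00 mm); the cone at (7, 8) is not intersected at this z (z outside [1.5, 8.5]); Combining (union): only the 12.5×9.5 cube is present, so the union is just that shape — boundary = 44.00 mm; the sphere at (14.5, 11): section is a regular 6-gon, circumradius = √(r²−h²) = √(7²−5.8²) = 3.919 (perimeter = 2·6·3.919·sin(180°/6) = 23.52 mm); Combining (union): the regions partially overlap (shared area 0.96 mm²), so the edge portions inside another operand are dropped and the merged outline is re-measured after clipping — boundary = 62.53 mm. So its perimeter = 62.53 mm. Layer 33 (z = 7.92): the cube does not reach this height (z outside [0, 3.5]); the cone at (7, 8): at t=0.917 of its height the radius interpolates to r₁+(r₂−r₁)t = 9.624, giving a regular 6-gon of that circumradius (perimeter = 2·6·9.624·sin(180°/6) = 57.75 mm); Taking the union: only the cone at (7, 8) is present, so the union is just that shape — boundary = 57.75 mm; the r=7 sphere at (14.5, 11) contributes a regular 6-gon of circumradius √(7²−0.92²) = 6.939 (perimeter = 2·6·6.939·sin(180°/6) = 41.64 mm); Merging all regions: the regions partially overlap (shared area 61.51 mm²), so the edge portions inside another operand are dropped and the merged outline is re-measured after clipping — boundary = 68.15 mm. So its perimeter = 68.15 mm. Layer 33 is larger (68.15 vs 62.53 mm).

layer 33 (z = 7.92 mm)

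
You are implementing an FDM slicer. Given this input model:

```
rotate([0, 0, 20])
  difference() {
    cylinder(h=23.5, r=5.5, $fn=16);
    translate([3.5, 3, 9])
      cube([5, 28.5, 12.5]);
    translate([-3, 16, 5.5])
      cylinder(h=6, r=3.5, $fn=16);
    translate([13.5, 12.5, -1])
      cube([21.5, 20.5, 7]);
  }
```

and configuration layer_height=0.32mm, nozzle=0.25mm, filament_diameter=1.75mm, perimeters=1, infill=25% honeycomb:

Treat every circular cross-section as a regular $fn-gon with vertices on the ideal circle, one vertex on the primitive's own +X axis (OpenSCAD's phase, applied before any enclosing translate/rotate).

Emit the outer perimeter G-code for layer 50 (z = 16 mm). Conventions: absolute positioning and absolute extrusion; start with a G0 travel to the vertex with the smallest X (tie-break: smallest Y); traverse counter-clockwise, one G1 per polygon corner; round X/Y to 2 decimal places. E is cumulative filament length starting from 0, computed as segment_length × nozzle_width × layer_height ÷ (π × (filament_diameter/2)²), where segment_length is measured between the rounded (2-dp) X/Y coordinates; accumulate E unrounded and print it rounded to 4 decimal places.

At z = 16 mm: the r=5.5 cylinder contributes a regular 16-gon of circumradius 5.5; the cube at (3.5, 3) (footprint 5×28.5) is included at this height; the cylinder at (-3, 16) is not intersected at this z (z outside [5.5, 11.5]); the cube at (13.5, 12.5) is not intersected at this z (z outside [-1, 6]); After the difference (first − rest): starting from the r=5.5 cylinder, the 5×28.5 cube at (3.5, 3) partially overlaps it — only the 0.66 mm² overlap (of its 142.50 mm²) is removed, clipping the outline — 1 connected region; (rotated 20° about Z; rotation is an isometry so areas/perimeters/island counts are preserved). The outline is a single polygon with 18 vertices. Extrusion per mm of travel: 0.25 × 0.32 / (π × 0.875²) = 0.033260. Accumulating E over each segment gives final E = 1.1617.

G0 X-5.49 Y0.24 Z16.00
G1 X-5.17 Y-1.88 E0.0713
G1 X-4.06 Y-3.72 E0.1428
G1 X-2.32 Y-4.98 E0.2142
G1 X-0.24 Y-5.49 E0.2855
G1 X1.88 Y-5.17 E0.3568
G1 X3.72 Y-4.06 E0.4282
G1 X4.98 Y-2.32 E0.4997
G1 X5.49 Y-0.24 E0.5709
G1 X5.17 Y1.88 E0.6422
G1 X4.06 Y3.72 E0.7137
G1 X3.19 Y4.35 E0.7494
G1 X2.26 Y4.02 E0.7823
G1 X1.87 Y5.10 E0.8205
G1 X0.24 Y5.49 E0.8762
G1 X-1.88 Y5.17 E0.9475
G1 X-3.72 Y4.06 E1.0190
G1 X-4.98 Y2.32 E1.0904
G1 X-5.49 Y0.24 E1.1617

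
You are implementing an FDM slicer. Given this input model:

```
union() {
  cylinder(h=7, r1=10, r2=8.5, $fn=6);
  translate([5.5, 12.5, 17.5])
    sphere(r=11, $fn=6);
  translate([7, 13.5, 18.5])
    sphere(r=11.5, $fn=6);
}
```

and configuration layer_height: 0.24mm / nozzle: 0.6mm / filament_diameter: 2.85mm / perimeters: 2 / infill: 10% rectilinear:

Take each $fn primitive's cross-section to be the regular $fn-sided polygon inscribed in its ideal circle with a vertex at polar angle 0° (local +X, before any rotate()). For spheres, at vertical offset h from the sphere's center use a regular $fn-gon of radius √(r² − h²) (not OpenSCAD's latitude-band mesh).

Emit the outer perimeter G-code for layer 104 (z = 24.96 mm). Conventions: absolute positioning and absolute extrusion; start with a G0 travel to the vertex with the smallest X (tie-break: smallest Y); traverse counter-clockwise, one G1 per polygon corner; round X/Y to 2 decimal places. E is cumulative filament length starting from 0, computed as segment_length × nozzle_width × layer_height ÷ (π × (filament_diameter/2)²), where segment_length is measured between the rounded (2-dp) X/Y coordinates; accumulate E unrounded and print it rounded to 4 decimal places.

G0 X-2.58 Y12.50 Z24.96
G1 X1.46 Y5.50 E0.1824
G1 X2.11 Y5.50 E0.1971
G1 X2.24 Y5.26 E0.2033
G1 X11.76 Y5.26 E0.4182
G1 X16.51 Y13.50 E0.6329
G1 X11.76 Y21.74 E0.8475
G1 X2.24 Y21.74 E1.0624
G1 X-2.51 Y13.50 E1.2771
G1 X-2.26 Y13.06 E1.2885
G1 X-2.58 Y12.50 E1.3031

At z = 24.96 mm: the cone is not intersected at this z (z outside [0, 7]); the r=11 sphere at (5.5, 12.5) contributes a regular 6-gon of circumradius √(11²−7.46²) = 8.084; the r=11.5 sphere at (7, 13.5) contributes a regular 6-gon of circumradius √(11.5²−6.46²) = 9.514; Merging all regions: the regions partially overlap (shared area 165.07 mm²), so overlapping operands fuse into one piece — 1 connected region. The outline is a single polygon with 10 vertices. Extrusion per mm of travel: 0.6 × 0.24 / (π × 1.425²) = 0.022573. Accumulating E over each segment gives final E = 1.3031.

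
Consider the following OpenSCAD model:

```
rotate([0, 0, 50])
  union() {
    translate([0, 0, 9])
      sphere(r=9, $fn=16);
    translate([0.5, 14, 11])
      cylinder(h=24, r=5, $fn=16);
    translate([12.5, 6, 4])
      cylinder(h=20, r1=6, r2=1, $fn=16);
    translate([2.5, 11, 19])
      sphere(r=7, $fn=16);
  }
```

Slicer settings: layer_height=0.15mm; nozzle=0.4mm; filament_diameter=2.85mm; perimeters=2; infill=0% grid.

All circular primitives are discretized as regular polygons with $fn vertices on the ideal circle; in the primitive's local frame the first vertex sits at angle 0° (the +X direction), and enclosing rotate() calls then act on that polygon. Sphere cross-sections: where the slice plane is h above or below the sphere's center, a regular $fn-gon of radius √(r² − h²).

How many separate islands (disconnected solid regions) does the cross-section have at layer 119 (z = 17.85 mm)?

At z = 17.85 mm: the r=9 sphere contributes a regular 16-gon of circumradius √(9²−8.85²) = 1.636; the cylinder at (0.5, 14): section is a regular 16-gon, circumradius r=5; the cone at (12.5, 6) contributes a regular 16-gon of circumradius 2.537 (interpolated between r1=6 and r2=1 at t=0.693); the sphere at (2.5, 11): section is a regular 16-gon, circumradius = √(r²−h²) = √(7²−1.15²) = 6.905; Taking the union: the regions partially overlap (shared area 63.41 mm²), so overlapping operands fuse into one piece — 3 connected regions; (rotated 50° about Z; rotation is an isometry so areas/perimeters/island counts are preserved). Overall, the cross-section has 3 separate islands. Island count = 3.

3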